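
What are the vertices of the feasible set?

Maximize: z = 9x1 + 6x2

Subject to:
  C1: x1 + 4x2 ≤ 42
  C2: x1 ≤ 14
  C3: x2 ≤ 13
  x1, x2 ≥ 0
Each vertex is the intersection of two constraint boundaries that also satisfies all remaining constraints:
  x1 = 0 and x2 = 0 → (0, 0)
  x1 = 14 and x2 = 0 → (14, 0)
  x1 + 4x2 = 42 and x1 = 14 → (14, 7)
  x1 + 4x2 = 42 and x1 = 0 → (0, 10.5)

Vertices: (0, 0), (14, 0), (14, 7), (0, 10.5)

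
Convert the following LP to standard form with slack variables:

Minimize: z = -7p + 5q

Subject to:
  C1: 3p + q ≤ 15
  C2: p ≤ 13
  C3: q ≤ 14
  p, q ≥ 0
min z = -7p + 5q

s.t.
  3p + q + s1 = 15
  p + s2 = 13
  q + s3 = 14
  p, q, s1, s2, s3 ≥ 0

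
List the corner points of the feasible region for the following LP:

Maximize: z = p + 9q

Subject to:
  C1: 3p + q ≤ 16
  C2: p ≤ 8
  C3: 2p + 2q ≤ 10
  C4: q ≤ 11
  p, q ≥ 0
Each vertex is the intersection of two constraint boundaries that also satisfies all remaining constraints:
  p = 0 and q = 0 → (0, 0)
  2p + 2q = 10 and q = 0 → (5, 0)
  2p + 2q = 10 and p = 0 → (0, 5)

Vertices: (0, 0), (5, 0), (0, 5)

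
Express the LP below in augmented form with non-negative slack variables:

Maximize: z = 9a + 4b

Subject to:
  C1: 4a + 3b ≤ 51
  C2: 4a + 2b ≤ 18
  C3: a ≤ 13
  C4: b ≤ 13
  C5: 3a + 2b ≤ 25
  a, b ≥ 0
max z = 9a + 4b

s.t.
  4a + 3b + s1 = 51
  4a + 2b + s2 = 18
  a + s3 = 13
  b + s4 = 13
  3a + 2b + s5 = 25
  a, b, s1, s2, s3, s4, s5 ≥ 0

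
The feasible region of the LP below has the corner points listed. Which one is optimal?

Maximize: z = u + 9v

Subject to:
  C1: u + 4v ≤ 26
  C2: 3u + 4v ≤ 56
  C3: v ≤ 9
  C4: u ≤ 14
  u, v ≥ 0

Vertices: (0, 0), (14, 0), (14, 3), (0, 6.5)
(0, 6.5) with z = 58.5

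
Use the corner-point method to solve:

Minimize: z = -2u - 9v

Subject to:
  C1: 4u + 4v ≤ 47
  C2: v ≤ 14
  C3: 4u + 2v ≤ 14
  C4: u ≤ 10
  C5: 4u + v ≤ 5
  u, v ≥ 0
u = 0, v = 5, z = -45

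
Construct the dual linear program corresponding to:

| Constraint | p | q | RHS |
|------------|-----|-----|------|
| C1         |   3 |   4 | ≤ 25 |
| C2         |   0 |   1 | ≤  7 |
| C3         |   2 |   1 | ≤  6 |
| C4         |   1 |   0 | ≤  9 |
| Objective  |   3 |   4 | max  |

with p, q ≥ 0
Minimize: z = 25y1 + 7y2 + 6y3 + 9y4

Subject to:
  C1: -3y1 - 2y3 - y4 ≤ -3
  C2: -4y1 - y2 - y3 ≤ -4
  y1, y2, y3, y4 ≥ 0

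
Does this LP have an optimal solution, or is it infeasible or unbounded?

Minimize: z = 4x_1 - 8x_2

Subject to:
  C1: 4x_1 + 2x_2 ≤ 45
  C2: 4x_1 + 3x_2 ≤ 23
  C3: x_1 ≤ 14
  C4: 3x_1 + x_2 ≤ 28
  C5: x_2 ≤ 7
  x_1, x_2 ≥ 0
The point (0, 7) satisfies every constraint, so the LP is feasible; the constraints give x_1 ≤ 14 and x_2 ≤ 7, which with x_1, x_2 ≥ 0 keep the feasible region inside a bounded box. A feasible, bounded LP attains a finite optimum at a vertex.

The LP has an optimal solution: (0, 7) with z = -56.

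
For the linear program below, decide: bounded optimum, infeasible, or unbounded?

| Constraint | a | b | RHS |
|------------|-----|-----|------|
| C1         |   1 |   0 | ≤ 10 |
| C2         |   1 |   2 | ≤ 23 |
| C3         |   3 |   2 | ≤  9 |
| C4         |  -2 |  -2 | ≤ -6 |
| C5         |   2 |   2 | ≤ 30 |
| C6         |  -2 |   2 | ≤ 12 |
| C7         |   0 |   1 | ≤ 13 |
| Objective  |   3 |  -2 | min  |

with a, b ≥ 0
The point (0, 4.5) satisfies every constraint, so the LP is feasible; the constraints give a ≤ 10 and b ≤ 13, which with a, b ≥ 0 keep the feasible region inside a bounded box. A feasible, bounded LP attains a finite optimum at a vertex.

Feasible with finite optimum z* = -9 at (0, 4.5).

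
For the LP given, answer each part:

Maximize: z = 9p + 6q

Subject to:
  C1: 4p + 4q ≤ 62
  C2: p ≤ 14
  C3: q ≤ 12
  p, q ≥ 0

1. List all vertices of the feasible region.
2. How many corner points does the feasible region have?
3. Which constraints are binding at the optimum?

1. (0, 0), (14, 0), (14, 1.5), (3.5, 12), (0, 12)
2. 5
3. C1, C2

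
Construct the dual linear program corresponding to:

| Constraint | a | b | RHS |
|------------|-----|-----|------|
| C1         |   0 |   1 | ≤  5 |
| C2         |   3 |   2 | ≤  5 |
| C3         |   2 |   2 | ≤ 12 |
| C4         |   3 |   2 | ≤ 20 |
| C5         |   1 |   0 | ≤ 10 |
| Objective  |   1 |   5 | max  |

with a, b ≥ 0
Minimize: z = 5y1 + 5y2 + 12y3 + 20y4 + 10y5

Subject to:
  C1: -3y2 - 2y3 - 3y4 - y5 ≤ -1
  C2: -y1 - 2y2 - 2y3 - 2y4 ≤ -5
  y1, y2, y3, y4, y5 ≥ 0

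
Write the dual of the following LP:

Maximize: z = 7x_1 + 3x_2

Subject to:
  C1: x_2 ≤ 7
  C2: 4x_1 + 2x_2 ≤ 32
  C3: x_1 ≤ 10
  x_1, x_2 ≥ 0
Minimize: z = 7y1 + 32y2 + 10y3

Subject to:
  C1: -4y2 - y3 ≤ -7
  C2: -y1 - 2y2 ≤ -3
  y1, y2, y3 ≥ 0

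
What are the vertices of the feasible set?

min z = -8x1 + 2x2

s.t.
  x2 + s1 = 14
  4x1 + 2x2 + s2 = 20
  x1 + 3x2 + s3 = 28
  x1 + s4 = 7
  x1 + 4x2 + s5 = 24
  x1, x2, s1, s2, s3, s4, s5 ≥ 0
Each vertex is the intersection of two constraint boundaries that also satisfies all remaining constraints:
  x1 = 0 and x2 = 0 → (0, 0)
  4x1 + 2x2 = 20 and x2 = 0 → (5, 0)
  4x1 + 2x2 = 20 and x1 + 4x2 = 24 → (2.286, 5.429)
  x1 + 4x2 = 24 and x1 = 0 → (0, 6)

Vertices: (0, 0), (5, 0), (2.286, 5.429), (0, 6)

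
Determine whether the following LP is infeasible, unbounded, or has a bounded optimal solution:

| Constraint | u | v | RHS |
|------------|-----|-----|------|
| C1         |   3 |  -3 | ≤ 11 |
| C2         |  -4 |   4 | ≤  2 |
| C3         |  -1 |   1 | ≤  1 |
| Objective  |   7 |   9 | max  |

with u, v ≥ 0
Feasible point: (0, 0) satisfies every constraint, so the LP is feasible.
Direction d = (1, 1): for each constraint row a, a·d ≤ 0 —
  (3)(1) + (-3)(1) = 0 ≤ 0
  (-4)(1) + (4)(1) = 0 ≤ 0
  (-1)(1) + (1)(1) = 0 ≤ 0
and d ≥ 0, so (0, 0) + t·d stays feasible for every t ≥ 0. Along this ray z = 7u + 9v changes by 16 per unit t, so z → +∞.

Unbounded: there is a feasible ray along which z → +∞.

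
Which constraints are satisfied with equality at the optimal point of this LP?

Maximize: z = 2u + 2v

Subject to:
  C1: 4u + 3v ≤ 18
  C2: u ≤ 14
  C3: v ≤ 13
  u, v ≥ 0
Optimal: u = 0, v = 6
Binding: C1, u ≥ 0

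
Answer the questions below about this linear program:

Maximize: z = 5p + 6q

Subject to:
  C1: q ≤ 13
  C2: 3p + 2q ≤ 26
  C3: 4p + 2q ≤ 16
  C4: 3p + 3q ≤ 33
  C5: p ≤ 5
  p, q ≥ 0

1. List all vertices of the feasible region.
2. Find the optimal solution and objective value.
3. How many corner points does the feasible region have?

1. (0, 0), (4, 0), (0, 8)
2. p = 0, q = 8, z = 48
3. 3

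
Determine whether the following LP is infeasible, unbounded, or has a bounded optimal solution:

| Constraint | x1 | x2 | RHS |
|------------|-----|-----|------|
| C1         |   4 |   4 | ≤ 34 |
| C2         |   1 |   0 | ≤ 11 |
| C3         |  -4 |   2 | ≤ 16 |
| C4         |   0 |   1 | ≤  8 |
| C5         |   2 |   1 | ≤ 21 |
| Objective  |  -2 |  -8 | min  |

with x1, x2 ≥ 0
The point (0.5, 8) satisfies every constraint, so the LP is feasible; the constraints give x1 ≤ 11 and x2 ≤ 8, which with x1, x2 ≥ 0 keep the feasible region inside a bounded box. A feasible, bounded LP attains a finite optimum at a vertex.

Feasible with finite optimum z* = -65 at (0.5, 8).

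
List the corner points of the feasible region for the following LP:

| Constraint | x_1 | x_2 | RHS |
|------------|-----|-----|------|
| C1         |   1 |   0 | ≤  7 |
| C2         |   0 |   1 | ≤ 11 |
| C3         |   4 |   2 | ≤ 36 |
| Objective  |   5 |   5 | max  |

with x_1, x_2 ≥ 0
Each vertex is the intersection of two constraint boundaries that also satisfies all remaining constraints:
  x_1 = 0 and x_2 = 0 → (0, 0)
  x_1 = 7 and x_2 = 0 → (7, 0)
  x_1 = 7 and 4x_1 + 2x_2 = 36 → (7, 4)
  x_2 = 11 and 4x_1 + 2x_2 = 36 → (3.5, 11)
  x_2 = 11 and x_1 = 0 → (0, 11)

Vertices: (0, 0), (7, 0), (7, 4), (3.5, 11), (0, 11)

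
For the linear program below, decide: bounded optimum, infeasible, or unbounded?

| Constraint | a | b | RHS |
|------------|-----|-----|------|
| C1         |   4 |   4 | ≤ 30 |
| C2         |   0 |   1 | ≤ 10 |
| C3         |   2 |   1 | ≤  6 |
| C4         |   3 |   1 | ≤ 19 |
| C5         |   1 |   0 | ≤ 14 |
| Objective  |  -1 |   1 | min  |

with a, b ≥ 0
The point (3, 0) satisfies every constraint, so the LP is feasible; the constraints give a ≤ 14 and b ≤ 10, which with a, b ≥ 0 keep the feasible region inside a bounded box. A feasible, bounded LP attains a finite optimum at a vertex.

Evaluating z = -a + b at each vertex:
  (0, 0): z = 0
  (3, 0): z = -3
  (0, 6): z = 6

Bounded optimum: z* = -3 at (3, 0).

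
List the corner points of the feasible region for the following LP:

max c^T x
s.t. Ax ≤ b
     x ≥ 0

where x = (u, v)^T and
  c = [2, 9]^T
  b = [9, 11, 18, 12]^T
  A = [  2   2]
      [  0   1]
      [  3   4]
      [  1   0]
Each vertex is the intersection of two constraint boundaries that also satisfies all remaining constraints:
  u = 0 and v = 0 → (0, 0)
  2u + 2v = 9 and v = 0 → (4.5, 0)
  2u + 2v = 9 and 3u + 4v = 18 → (0, 4.5)

Vertices: (0, 0), (4.5, 0), (0, 4.5)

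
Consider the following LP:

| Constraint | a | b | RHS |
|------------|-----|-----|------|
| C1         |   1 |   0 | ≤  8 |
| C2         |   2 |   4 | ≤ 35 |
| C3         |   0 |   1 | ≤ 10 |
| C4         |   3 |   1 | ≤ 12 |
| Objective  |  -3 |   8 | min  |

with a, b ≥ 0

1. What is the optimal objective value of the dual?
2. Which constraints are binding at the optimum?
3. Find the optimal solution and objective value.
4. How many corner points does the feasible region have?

1. -12 (by strong duality, equal to the primal optimum)
2. C4, b ≥ 0
3. a = 4, b = 0, z = -12
4. 4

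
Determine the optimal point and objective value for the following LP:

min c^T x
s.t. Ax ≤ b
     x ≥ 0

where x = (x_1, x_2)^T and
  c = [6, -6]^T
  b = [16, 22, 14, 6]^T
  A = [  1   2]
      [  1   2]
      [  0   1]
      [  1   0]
Each vertex is the intersection of two constraint boundaries that also satisfies all remaining constraints:
  x_1 = 0 and x_2 = 0 → (0, 0)
  x_1 = 6 and x_2 = 0 → (6, 0)
  x_1 + 2x_2 = 16 and x_1 = 6 → (6, 5)
  x_1 + 2x_2 = 16 and x_1 = 0 → (0, 8)

Evaluating z = 6x_1 - 6x_2 at each vertex:
  (0, 0): z = 0
  (6, 0): z = 36
  (6, 5): z = 6
  (0, 8): z = -48

The minimum is at (0, 8) with z = -48.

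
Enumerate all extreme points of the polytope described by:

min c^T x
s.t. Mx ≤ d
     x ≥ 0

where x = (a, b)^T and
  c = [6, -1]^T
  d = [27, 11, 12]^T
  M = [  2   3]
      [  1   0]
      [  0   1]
Each vertex is the intersection of two constraint boundaries that also satisfies all remaining constraints:
  a = 0 and b = 0 → (0, 0)
  a = 11 and b = 0 → (11, 0)
  2a + 3b = 27 and a = 11 → (11, 1.667)
  2a + 3b = 27 and a = 0 → (0, 9)

Vertices: (0, 0), (11, 0), (11, 1.667), (0, 9)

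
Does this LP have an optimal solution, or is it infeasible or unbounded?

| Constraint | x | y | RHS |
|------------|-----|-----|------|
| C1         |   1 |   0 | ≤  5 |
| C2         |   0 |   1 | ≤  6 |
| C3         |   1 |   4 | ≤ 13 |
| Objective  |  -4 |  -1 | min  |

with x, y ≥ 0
The point (5, 2) satisfies every constraint, so the LP is feasible; the constraints give x ≤ 5 and y ≤ 6, which with x, y ≥ 0 keep the feasible region inside a bounded box. A feasible, bounded LP attains a finite optimum at a vertex.

Bounded optimum: z* = -22 at (5, 2).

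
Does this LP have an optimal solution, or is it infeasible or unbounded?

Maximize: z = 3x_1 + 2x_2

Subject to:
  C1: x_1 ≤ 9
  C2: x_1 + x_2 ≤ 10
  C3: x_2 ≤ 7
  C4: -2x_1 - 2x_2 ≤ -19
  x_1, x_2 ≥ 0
The point (9, 1) satisfies every constraint, so the LP is feasible; the constraints give x_1 ≤ 9 and x_2 ≤ 7, which with x_1, x_2 ≥ 0 keep the feasible region inside a bounded box. A feasible, bounded LP attains a finite optimum at a vertex.

The LP has an optimal solution: (9, 1) with z = 29.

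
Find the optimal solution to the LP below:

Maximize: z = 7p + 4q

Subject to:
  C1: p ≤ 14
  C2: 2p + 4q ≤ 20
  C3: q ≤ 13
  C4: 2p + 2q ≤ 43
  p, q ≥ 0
Each vertex is the intersection of two constraint boundaries that also satisfies all remaining constraints:
  p = 0 and q = 0 → (0, 0)
  2p + 4q = 20 and q = 0 → (10, 0)
  2p + 4q = 20 and p = 0 → (0, 5)

Evaluating z = 7p + 4q at each vertex:
  (0, 0): z = 0
  (10, 0): z = 70
  (0, 5): z = 20

The maximum is at (10, 0) with z = 70.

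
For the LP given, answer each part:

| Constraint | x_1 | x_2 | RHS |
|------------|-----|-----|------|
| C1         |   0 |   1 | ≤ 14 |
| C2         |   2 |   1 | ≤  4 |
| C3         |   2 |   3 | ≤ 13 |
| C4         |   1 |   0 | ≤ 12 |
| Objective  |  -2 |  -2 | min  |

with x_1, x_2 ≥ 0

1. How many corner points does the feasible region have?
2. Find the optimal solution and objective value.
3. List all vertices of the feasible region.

1. 3
2. x_1 = 0, x_2 = 4, z = -8
3. (0, 0), (2, 0), (0, 4)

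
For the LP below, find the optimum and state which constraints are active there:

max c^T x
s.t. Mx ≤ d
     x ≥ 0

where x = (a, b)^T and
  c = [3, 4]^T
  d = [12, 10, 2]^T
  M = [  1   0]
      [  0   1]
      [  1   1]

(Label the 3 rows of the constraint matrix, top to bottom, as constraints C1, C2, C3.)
Optimal: a = 0, b = 2
Slack at optimum:
  C1: slack = 12
  C2: slack = 8
  C3: slack = 0 (binding)
  a ≥ 0: a = 0 (binding)
  b ≥ 0: b = 2
Binding constraints: C3, a ≥ 0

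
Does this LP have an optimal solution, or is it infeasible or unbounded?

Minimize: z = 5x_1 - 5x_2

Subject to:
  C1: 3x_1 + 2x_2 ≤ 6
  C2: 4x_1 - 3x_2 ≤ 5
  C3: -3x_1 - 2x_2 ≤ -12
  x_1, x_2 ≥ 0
C1 requires 3x_1 + 2x_2 ≤ 6, while C3 (-3x_1 - 2x_2 ≤ -12) is equivalent to 3x_1 + 2x_2 ≥ 12. Together they would need 12 ≤ 3x_1 + 2x_2 ≤ 6, which is impossible since 12 > 6. No point satisfies all constraints.

The feasible region is empty; the LP is infeasible.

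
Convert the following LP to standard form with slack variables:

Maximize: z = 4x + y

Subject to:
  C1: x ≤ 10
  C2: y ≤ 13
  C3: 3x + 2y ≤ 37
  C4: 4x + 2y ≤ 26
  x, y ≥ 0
max z = 4x + y

s.t.
  x + s1 = 10
  y + s2 = 13
  3x + 2y + s3 = 37
  4x + 2y + s4 = 26
  x, y, s1, s2, s3, s4 ≥ 0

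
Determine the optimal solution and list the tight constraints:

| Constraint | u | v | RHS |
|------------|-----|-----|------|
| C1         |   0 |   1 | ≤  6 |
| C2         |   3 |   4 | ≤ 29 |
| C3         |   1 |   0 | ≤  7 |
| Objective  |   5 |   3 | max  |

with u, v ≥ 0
Optimal: u = 7, v = 2
Binding: C2, C3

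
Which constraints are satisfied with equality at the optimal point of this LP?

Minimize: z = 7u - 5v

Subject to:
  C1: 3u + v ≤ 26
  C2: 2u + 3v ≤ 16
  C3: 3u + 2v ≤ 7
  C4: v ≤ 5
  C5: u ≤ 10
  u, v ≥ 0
Optimal: u = 0, v = 3.5
Slack at optimum:
  C1: slack = 22.5
  C2: slack = 5.5
  C3: slack = 0 (binding)
  C4: slack = 1.5
  C5: slack = 10
  u ≥ 0: u = 0 (binding)
  v ≥ 0: v = 3.5
Binding constraints: C3, u ≥ 0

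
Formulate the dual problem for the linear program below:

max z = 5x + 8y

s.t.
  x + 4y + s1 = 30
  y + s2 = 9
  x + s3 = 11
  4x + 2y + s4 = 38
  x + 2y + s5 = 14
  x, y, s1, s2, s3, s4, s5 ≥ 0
Minimize: z = 30y1 + 9y2 + 11y3 + 38y4 + 14y5

Subject to:
  C1: -y1 - y3 - 4y4 - y5 ≤ -5
  C2: -4y1 - y2 - 2y4 - 2y5 ≤ -8
  y1, y2, y3, y4, y5 ≥ 0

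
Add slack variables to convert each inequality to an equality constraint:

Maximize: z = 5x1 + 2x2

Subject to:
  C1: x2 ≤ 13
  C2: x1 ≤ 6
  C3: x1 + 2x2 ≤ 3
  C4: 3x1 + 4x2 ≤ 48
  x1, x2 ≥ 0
max z = 5x1 + 2x2

s.t.
  x2 + s1 = 13
  x1 + s2 = 6
  x1 + 2x2 + s3 = 3
  3x1 + 4x2 + s4 = 48
  x1, x2, s1, s2, s3, s4 ≥ 0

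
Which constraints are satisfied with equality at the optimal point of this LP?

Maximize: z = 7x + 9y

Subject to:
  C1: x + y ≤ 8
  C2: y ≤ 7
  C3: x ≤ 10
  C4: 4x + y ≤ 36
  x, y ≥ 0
Optimal: x = 1, y = 7
Slack at optimum:
  C1: slack = 0 (binding)
  C2: slack = 0 (binding)
  C3: slack = 9
  C4: slack = 25
  x ≥ 0: x = 1
  y ≥ 0: y = 7
Binding constraints: C1, C2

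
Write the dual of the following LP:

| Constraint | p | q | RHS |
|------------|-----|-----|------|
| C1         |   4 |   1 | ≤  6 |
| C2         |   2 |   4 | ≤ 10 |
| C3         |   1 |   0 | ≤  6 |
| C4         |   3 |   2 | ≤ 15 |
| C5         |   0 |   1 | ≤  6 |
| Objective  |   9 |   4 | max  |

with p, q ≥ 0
Minimize: z = 6y1 + 10y2 + 6y3 + 15y4 + 6y5

Subject to:
  C1: -4y1 - 2y2 - y3 - 3y4 ≤ -9
  C2: -y1 - 4y2 - 2y4 - y5 ≤ -4
  y1, y2, y3, y4, y5 ≥ 0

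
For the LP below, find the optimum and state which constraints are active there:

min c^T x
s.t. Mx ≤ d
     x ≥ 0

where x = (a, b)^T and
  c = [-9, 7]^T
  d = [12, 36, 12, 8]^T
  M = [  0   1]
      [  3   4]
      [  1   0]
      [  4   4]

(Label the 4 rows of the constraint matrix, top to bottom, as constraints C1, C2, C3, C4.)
Optimal: a = 2, b = 0
Binding: C4, b ≥ 0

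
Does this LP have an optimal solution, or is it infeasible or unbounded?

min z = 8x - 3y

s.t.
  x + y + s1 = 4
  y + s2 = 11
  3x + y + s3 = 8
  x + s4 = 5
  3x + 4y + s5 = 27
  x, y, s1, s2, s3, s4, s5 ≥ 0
The point (0, 4) satisfies every constraint, so the LP is feasible; the constraints give x ≤ 5 and y ≤ 11, which with x, y ≥ 0 keep the feasible region inside a bounded box. A feasible, bounded LP attains a finite optimum at a vertex.

Evaluating z = 8x - 3y at each vertex:
  (0, 0): z = 0
  (2.667, 0): z = 21.33
  (2, 2): z = 10
  (0, 4): z = -12

The LP has an optimal solution: (0, 4) with z = -12.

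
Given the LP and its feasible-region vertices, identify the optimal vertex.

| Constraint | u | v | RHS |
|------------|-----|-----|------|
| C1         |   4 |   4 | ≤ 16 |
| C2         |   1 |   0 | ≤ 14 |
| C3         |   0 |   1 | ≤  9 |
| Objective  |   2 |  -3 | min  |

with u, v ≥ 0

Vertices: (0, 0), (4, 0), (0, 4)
(0, 4) with z = -12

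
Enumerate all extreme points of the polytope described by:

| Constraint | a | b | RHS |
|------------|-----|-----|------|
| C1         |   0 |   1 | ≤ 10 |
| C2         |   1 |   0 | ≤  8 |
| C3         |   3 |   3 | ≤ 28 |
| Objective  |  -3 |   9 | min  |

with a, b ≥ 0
Each vertex is the intersection of two constraint boundaries that also satisfies all remaining constraints:
  a = 0 and b = 0 → (0, 0)
  a = 8 and b = 0 → (8, 0)
  a = 8 and 3a + 3b = 28 → (8, 1.333)
  3a + 3b = 28 and a = 0 → (0, 9.333)

Vertices: (0, 0), (8, 0), (8, 1.333), (0, 9.333)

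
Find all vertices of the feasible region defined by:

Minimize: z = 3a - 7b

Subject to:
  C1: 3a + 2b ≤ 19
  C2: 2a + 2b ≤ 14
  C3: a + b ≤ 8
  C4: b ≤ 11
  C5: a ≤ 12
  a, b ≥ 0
Each vertex is the intersection of two constraint boundaries that also satisfies all remaining constraints:
  a = 0 and b = 0 → (0, 0)
  3a + 2b = 19 and b = 0 → (6.333, 0)
  3a + 2b = 19 and 2a + 2b = 14 → (5, 2)
  2a + 2b = 14 and a = 0 → (0, 7)

Vertices: (0, 0), (6.333, 0), (5, 2), (0, 7)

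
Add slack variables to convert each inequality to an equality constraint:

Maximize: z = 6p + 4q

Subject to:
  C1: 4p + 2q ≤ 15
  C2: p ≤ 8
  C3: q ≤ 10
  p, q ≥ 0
max z = 6p + 4q

s.t.
  4p + 2q + s1 = 15
  p + s2 = 8
  q + s3 = 10
  p, q, s1, s2, s3 ≥ 0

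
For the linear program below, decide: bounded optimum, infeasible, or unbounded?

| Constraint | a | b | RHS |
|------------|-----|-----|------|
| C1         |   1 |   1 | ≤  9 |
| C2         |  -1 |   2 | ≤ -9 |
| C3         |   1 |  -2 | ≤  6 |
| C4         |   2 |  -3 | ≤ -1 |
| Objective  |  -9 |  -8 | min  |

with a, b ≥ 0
C3 requires a - 2b ≤ 6, while C2 (-a + 2b ≤ -9) is equivalent to a - 2b ≥ 9. Together they would need 9 ≤ a - 2b ≤ 6, which is impossible since 9 > 6. No point satisfies all constraints.

The feasible region is empty; the LP is infeasible.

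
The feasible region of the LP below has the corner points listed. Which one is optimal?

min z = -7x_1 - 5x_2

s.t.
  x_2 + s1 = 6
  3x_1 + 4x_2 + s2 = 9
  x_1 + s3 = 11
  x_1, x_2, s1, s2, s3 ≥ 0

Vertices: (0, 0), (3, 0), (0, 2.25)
(3, 0) with z = -21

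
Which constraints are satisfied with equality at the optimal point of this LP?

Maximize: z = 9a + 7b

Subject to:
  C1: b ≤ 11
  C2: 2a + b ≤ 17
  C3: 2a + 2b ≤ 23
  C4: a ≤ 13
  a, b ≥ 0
Optimal: a = 5.5, b = 6
Slack at optimum:
  C1: slack = 5
  C2: slack = 0 (binding)
  C3: slack = 0 (binding)
  C4: slack = 7.5
  a ≥ 0: a = 5.5
  b ≥ 0: b = 6
Binding constraints: C2, C3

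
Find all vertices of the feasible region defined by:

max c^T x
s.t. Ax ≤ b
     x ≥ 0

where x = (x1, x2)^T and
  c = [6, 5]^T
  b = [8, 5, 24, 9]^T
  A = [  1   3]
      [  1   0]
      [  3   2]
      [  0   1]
Each vertex is the intersection of two constraint boundaries that also satisfies all remaining constraints:
  x1 = 0 and x2 = 0 → (0, 0)
  x1 = 5 and x2 = 0 → (5, 0)
  x1 + 3x2 = 8 and x1 = 5 → (5, 1)
  x1 + 3x2 = 8 and x1 = 0 → (0, 2.667)

Vertices: (0, 0), (5, 0), (5, 1), (0, 2.667)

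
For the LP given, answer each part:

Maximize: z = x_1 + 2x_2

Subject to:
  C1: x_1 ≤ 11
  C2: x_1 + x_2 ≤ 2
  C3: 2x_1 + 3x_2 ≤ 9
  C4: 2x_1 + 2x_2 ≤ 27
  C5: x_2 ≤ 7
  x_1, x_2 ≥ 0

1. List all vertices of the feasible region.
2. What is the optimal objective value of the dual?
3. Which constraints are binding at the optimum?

1. (0, 0), (2, 0), (0, 2)
2. 4 (by strong duality, equal to the primal optimum)
3. C2, x_1 ≥ 0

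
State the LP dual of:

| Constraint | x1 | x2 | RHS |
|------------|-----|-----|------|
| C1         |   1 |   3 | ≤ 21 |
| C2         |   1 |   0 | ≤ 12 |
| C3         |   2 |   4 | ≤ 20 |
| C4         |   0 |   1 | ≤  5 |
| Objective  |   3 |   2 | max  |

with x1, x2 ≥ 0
Minimize: z = 21y1 + 12y2 + 20y3 + 5y4

Subject to:
  C1: -y1 - y2 - 2y3 ≤ -3
  C2: -3y1 - 4y3 - y4 ≤ -2
  y1, y2, y3, y4 ≥ 0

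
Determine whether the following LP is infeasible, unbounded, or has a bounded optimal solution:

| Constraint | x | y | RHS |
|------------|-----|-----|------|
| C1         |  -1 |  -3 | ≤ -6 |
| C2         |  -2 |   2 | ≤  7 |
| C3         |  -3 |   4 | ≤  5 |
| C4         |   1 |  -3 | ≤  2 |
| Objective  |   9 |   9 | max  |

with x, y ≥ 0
Feasible point: (1, 2) satisfies every constraint, so the LP is feasible.
Direction d = (4, 3): for each constraint row a, a·d ≤ 0 —
  (-1)(4) + (-3)(3) = -13 ≤ 0
  (-2)(4) + (2)(3) = -2 ≤ 0
  (-3)(4) + (4)(3) = 0 ≤ 0
  (1)(4) + (-3)(3) = -5 ≤ 0
and d ≥ 0, so (1, 2) + t·d stays feasible for every t ≥ 0. Along this ray z = 9x + 9y changes by 63 per unit t, so z → +∞.

The LP is unbounded; z can be made arbitrarily large.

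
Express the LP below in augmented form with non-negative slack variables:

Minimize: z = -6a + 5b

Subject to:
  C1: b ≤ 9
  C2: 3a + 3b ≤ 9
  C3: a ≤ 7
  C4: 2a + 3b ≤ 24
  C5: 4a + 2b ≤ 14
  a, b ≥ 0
min z = -6a + 5b

s.t.
  b + s1 = 9
  3a + 3b + s2 = 9
  a + s3 = 7
  2a + 3b + s4 = 24
  4a + 2b + s5 = 14
  a, b, s1, s2, s3, s4, s5 ≥ 0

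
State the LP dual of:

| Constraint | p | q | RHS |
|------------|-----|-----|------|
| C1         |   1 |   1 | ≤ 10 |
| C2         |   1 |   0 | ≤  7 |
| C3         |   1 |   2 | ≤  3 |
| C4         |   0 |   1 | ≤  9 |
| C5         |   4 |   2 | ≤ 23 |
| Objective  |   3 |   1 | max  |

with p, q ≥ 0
Minimize: z = 10y1 + 7y2 + 3y3 + 9y4 + 23y5

Subject to:
  C1: -y1 - y2 - y3 - 4y5 ≤ -3
  C2: -y1 - 2y3 - y4 - 2y5 ≤ -1
  y1, y2, y3, y4, y5 ≥ 0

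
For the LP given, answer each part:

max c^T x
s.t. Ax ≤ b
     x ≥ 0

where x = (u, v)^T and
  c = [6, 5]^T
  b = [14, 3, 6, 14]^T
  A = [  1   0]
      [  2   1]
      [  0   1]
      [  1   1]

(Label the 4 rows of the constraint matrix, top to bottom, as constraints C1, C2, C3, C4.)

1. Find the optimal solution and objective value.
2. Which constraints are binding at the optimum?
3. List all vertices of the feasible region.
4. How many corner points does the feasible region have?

1. u = 0, v = 3, z = 15
2. C2, u ≥ 0
3. (0, 0), (1.5, 0), (0, 3)
4. 3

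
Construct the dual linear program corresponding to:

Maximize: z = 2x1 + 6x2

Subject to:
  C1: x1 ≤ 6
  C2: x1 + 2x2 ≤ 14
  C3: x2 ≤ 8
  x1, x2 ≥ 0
Minimize: z = 6y1 + 14y2 + 8y3

Subject to:
  C1: -y1 - y2 ≤ -2
  C2: -2y2 - y3 ≤ -6
  y1, y2, y3 ≥ 0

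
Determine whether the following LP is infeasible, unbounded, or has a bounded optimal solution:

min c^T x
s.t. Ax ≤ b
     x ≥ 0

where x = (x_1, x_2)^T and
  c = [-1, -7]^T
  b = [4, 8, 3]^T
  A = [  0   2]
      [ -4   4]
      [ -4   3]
Feasible point: (0, 0) satisfies every constraint, so the LP is feasible.
Direction d = (1, 0): for each constraint row a, a·d ≤ 0 —
  (0)(1) + (2)(0) = 0 ≤ 0
  (-4)(1) + (4)(0) = -4 ≤ 0
  (-4)(1) + (3)(0) = -4 ≤ 0
and d ≥ 0, so (0, 0) + t·d stays feasible for every t ≥ 0. Along this ray z = -x_1 - 7x_2 changes by -1 per unit t, so z → −∞.

Unbounded — the objective can decrease without bound over the feasible region.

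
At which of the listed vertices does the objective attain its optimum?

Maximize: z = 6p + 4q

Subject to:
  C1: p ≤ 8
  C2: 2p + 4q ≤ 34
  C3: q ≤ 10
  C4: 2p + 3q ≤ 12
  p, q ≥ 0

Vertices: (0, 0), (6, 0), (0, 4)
(6, 0) with z = 36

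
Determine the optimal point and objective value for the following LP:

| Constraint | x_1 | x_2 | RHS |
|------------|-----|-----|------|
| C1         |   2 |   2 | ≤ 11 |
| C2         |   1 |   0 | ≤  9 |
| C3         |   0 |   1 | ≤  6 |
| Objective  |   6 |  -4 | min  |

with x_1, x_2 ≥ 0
Each vertex is the intersection of two constraint boundaries that also satisfies all remaining constraints:
  x_1 = 0 and x_2 = 0 → (0, 0)
  2x_1 + 2x_2 = 11 and x_2 = 0 → (5.5, 0)
  2x_1 + 2x_2 = 11 and x_1 = 0 → (0, 5.5)

Evaluating z = 6x_1 - 4x_2 at each vertex:
  (0, 0): z = 0
  (5.5, 0): z = 33
  (0, 5.5): z = -22

The minimum is at (0, 5.5) with z = -22.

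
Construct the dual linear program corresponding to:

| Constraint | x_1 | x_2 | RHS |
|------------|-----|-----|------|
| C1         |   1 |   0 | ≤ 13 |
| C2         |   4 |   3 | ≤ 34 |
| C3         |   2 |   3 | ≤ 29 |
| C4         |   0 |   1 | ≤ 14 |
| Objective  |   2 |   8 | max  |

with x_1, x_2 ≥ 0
Minimize: z = 13y1 + 34y2 + 29y3 + 14y4

Subject to:
  C1: -y1 - 4y2 - 2y3 ≤ -2
  C2: -3y2 - 3y3 - y4 ≤ -8
  y1, y2, y3, y4 ≥ 0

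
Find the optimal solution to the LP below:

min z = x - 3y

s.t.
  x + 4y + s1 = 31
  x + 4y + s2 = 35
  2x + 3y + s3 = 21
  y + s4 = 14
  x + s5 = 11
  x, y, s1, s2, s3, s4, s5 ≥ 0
Each vertex is the intersection of two constraint boundaries that also satisfies all remaining constraints:
  x = 0 and y = 0 → (0, 0)
  2x + 3y = 21 and y = 0 → (10.5, 0)
  2x + 3y = 21 and x = 0 → (0, 7)

Evaluating z = x - 3y at each vertex:
  (0, 0): z = 0
  (10.5, 0): z = 10.5
  (0, 7): z = -21

The minimum is at (0, 7) with z = -21.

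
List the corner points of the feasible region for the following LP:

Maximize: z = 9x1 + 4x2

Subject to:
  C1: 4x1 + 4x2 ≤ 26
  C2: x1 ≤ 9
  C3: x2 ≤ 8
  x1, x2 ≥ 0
Each vertex is the intersection of two constraint boundaries that also satisfies all remaining constraints:
  x1 = 0 and x2 = 0 → (0, 0)
  4x1 + 4x2 = 26 and x2 = 0 → (6.5, 0)
  4x1 + 4x2 = 26 and x1 = 0 → (0, 6.5)

Vertices: (0, 0), (6.5, 0), (0, 6.5)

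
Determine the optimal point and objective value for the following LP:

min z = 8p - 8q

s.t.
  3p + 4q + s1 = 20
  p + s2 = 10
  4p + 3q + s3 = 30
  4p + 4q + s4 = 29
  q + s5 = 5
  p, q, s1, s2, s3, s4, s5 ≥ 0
Each vertex is the intersection of two constraint boundaries that also satisfies all remaining constraints:
  p = 0 and q = 0 → (0, 0)
  3p + 4q = 20 and q = 0 → (6.667, 0)
  3p + 4q = 20 and q = 5 → (0, 5)

Evaluating z = 8p - 8q at each vertex:
  (0, 0): z = 0
  (6.667, 0): z = 53.33
  (0, 5): z = -40

The minimum is at (0, 5) with z = -40.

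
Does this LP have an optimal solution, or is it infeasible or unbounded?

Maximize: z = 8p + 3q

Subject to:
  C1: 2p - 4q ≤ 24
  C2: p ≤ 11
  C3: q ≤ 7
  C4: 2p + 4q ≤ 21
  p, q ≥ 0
The point (10.5, 0) satisfies every constraint, so the LP is feasible; the constraints give p ≤ 11 and q ≤ 7, which with p, q ≥ 0 keep the feasible region inside a bounded box. A feasible, bounded LP attains a finite optimum at a vertex.

Evaluating z = 8p + 3q at each vertex:
  (0, 0): z = 0
  (10.5, 0): z = 84
  (0, 5.25): z = 15.75

Feasible with finite optimum z* = 84 at (10.5, 0).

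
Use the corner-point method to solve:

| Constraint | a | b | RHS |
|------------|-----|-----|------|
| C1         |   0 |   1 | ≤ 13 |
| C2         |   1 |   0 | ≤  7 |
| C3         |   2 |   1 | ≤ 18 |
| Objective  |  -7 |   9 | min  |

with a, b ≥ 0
Each vertex is the intersection of two constraint boundaries that also satisfies all remaining constraints:
  a = 0 and b = 0 → (0, 0)
  a = 7 and b = 0 → (7, 0)
  a = 7 and 2a + b = 18 → (7, 4)
  b = 13 and 2a + b = 18 → (2.5, 13)
  b = 13 and a = 0 → (0, 13)

Evaluating z = -7a + 9b at each vertex:
  (0, 0): z = 0
  (7, 0): z = -49
  (7, 4): z = -13
  (2.5, 13): z = 99.5
  (0, 13): z = 117

The minimum is at (7, 0) with z = -49.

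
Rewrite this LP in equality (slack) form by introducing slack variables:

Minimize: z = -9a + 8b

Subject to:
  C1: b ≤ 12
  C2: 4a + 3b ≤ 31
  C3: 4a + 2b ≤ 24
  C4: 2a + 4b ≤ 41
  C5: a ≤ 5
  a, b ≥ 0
min z = -9a + 8b

s.t.
  b + s1 = 12
  4a + 3b + s2 = 31
  4a + 2b + s3 = 24
  2a + 4b + s4 = 41
  a + s5 = 5
  a, b, s1, s2, s3, s4, s5 ≥ 0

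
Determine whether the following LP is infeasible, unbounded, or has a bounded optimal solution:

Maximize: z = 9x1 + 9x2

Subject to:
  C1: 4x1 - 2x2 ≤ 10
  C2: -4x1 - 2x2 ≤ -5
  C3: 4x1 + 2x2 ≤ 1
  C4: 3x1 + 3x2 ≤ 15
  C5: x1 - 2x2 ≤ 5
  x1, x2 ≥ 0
C3 requires 4x1 + 2x2 ≤ 1, while C2 (-4x1 - 2x2 ≤ -5) is equivalent to 4x1 + 2x2 ≥ 5. Together they would need 5 ≤ 4x1 + 2x2 ≤ 1, which is impossible since 5 > 1. No point satisfies all constraints.

The feasible region is empty; the LP is infeasible.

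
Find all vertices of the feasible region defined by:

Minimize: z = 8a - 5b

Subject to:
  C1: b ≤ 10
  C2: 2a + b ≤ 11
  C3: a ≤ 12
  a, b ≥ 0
Each vertex is the intersection of two constraint boundaries that also satisfies all remaining constraints:
  a = 0 and b = 0 → (0, 0)
  2a + b = 11 and b = 0 → (5.5, 0)
  b = 10 and 2a + b = 11 → (0.5, 10)
  b = 10 and a = 0 → (0, 10)

Vertices: (0, 0), (5.5, 0), (0.5, 10), (0, 10)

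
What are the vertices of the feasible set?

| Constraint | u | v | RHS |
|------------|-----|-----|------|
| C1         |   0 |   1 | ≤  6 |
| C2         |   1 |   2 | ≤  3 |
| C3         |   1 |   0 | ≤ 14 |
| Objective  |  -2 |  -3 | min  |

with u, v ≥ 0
Each vertex is the intersection of two constraint boundaries that also satisfies all remaining constraints:
  u = 0 and v = 0 → (0, 0)
  u + 2v = 3 and v = 0 → (3, 0)
  u + 2v = 3 and u = 0 → (0, 1.5)

Vertices: (0, 0), (3, 0), (0, 1.5)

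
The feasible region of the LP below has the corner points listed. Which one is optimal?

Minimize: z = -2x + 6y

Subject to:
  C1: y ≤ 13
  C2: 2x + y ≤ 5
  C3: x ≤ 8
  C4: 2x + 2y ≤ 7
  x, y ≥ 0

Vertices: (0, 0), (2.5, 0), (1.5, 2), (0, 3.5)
Evaluating z = -2x + 6y at each vertex:
  (0, 0): z = 0
  (2.5, 0): z = -5
  (1.5, 2): z = 9
  (0, 3.5): z = 21

The smallest value is z = -5, attained at (2.5, 0).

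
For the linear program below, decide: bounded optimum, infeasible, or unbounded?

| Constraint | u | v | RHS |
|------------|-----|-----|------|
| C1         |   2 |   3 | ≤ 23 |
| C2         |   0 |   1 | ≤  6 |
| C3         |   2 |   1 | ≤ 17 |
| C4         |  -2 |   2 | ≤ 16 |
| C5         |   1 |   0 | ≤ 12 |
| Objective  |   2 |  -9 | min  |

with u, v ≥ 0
The point (0, 6) satisfies every constraint, so the LP is feasible; the constraints give u ≤ 12 and v ≤ 6, which with u, v ≥ 0 keep the feasible region inside a bounded box. A feasible, bounded LP attains a finite optimum at a vertex.

Evaluating z = 2u - 9v at each vertex:
  (0, 0): z = 0
  (8.5, 0): z = 17
  (7, 3): z = -13
  (2.5, 6): z = -49
  (0, 6): z = -54

The LP has an optimal solution: (0, 6) with z = -54.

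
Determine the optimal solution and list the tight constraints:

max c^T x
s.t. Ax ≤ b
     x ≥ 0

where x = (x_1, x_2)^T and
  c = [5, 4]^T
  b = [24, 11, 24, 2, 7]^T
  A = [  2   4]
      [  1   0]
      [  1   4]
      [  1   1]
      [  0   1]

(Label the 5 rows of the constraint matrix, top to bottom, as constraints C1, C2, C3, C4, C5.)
Optimal: x_1 = 2, x_2 = 0
Slack at optimum:
  C1: slack = 20
  C2: slack = 9
  C3: slack = 22
  C4: slack = 0 (binding)
  C5: slack = 7
  x_1 ≥ 0: x_1 = 2
  x_2 ≥ 0: x_2 = 0 (binding)
Binding constraints: C4, x_2 ≥ 0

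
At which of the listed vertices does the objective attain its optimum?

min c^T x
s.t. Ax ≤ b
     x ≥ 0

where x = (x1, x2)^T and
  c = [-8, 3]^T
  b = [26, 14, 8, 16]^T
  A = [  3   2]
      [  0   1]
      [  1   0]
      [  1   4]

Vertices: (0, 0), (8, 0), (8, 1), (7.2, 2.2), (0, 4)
(8, 0) with z = -64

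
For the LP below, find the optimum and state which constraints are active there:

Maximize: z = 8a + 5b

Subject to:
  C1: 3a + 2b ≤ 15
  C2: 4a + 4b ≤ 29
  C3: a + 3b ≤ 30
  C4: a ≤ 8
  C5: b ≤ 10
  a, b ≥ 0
Optimal: a = 5, b = 0
Slack at optimum:
  C1: slack = 0 (binding)
  C2: slack = 9
  C3: slack = 25
  C4: slack = 3
  C5: slack = 10
  a ≥ 0: a = 5
  b ≥ 0: b = 0 (binding)
Binding constraints: C1, b ≥ 0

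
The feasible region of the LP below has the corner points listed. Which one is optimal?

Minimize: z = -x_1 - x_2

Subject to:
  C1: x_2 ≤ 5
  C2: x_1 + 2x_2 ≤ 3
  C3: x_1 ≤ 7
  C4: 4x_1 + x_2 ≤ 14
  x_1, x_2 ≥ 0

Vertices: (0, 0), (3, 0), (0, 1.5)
Evaluating z = -x_1 - x_2 at each vertex:
  (0, 0): z = 0
  (3, 0): z = -3
  (0, 1.5): z = -1.5

The smallest value is z = -3, attained at (3, 0).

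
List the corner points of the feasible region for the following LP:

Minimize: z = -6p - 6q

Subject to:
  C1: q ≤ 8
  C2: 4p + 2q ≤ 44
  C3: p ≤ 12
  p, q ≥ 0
Each vertex is the intersection of two constraint boundaries that also satisfies all remaining constraints:
  p = 0 and q = 0 → (0, 0)
  4p + 2q = 44 and q = 0 → (11, 0)
  q = 8 and 4p + 2q = 44 → (7, 8)
  q = 8 and p = 0 → (0, 8)

Vertices: (0, 0), (11, 0), (7, 8), (0, 8)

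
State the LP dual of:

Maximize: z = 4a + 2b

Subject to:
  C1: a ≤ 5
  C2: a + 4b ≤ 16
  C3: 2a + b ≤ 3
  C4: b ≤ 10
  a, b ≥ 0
Minimize: z = 5y1 + 16y2 + 3y3 + 10y4

Subject to:
  C1: -y1 - y2 - 2y3 ≤ -4
  C2: -4y2 - y3 - y4 ≤ -2
  y1, y2, y3, y4 ≥ 0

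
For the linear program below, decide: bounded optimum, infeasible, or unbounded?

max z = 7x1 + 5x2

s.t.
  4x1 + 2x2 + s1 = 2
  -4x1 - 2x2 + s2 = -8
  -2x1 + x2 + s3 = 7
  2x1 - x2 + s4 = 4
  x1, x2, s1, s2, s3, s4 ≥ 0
The row 4x1 + 2x2 + s1 = 2 with s1 ≥ 0 requires 4x1 + 2x2 ≤ 2, while the row -4x1 - 2x2 + s2 = -8 with s2 ≥ 0 is equivalent to 4x1 + 2x2 ≥ 8. Together they would need 8 ≤ 4x1 + 2x2 ≤ 2, which is impossible since 8 > 2. No point satisfies all constraints.

Infeasible: no point satisfies all constraints simultaneously.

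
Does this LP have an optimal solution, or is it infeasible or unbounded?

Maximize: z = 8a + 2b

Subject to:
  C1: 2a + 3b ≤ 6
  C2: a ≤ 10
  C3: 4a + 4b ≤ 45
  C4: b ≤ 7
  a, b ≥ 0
The point (3, 0) satisfies every constraint, so the LP is feasible; the constraints give a ≤ 10 and b ≤ 7, which with a, b ≥ 0 keep the feasible region inside a bounded box. A feasible, bounded LP attains a finite optimum at a vertex.

Evaluating z = 8a + 2b at each vertex:
  (0, 0): z = 0
  (3, 0): z = 24
  (0, 2): z = 4

The LP has an optimal solution: (3, 0) with z = 24.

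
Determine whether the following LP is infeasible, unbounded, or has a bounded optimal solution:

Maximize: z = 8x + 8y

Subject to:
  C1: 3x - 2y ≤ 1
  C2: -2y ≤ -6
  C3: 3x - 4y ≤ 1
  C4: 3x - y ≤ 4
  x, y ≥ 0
Feasible point: (0, 3) satisfies every constraint, so the LP is feasible.
Direction d = (0, 1): for each constraint row a, a·d ≤ 0 —
  (3)(0) + (-2)(1) = -2 ≤ 0
  (0)(0) + (-2)(1) = -2 ≤ 0
  (3)(0) + (-4)(1) = -4 ≤ 0
  (3)(0) + (-1)(1) = -1 ≤ 0
and d ≥ 0, so (0, 3) + t·d stays feasible for every t ≥ 0. Along this ray z = 8x + 8y changes by 8 per unit t, so z → +∞.

Unbounded: there is a feasible ray along which z → +∞.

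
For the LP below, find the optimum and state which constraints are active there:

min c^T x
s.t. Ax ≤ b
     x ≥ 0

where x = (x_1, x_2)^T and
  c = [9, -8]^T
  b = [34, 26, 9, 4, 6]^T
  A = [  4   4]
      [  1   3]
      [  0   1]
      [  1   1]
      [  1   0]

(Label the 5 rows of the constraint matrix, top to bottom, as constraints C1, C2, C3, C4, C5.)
Optimal: x_1 = 0, x_2 = 4
Binding: C4, x_1 ≥ 0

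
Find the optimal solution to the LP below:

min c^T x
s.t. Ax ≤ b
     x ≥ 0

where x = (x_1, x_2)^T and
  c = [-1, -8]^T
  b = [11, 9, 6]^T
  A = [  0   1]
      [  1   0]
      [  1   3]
Each vertex is the intersection of two constraint boundaries that also satisfies all remaining constraints:
  x_1 = 0 and x_2 = 0 → (0, 0)
  x_1 + 3x_2 = 6 and x_2 = 0 → (6, 0)
  x_1 + 3x_2 = 6 and x_1 = 0 → (0, 2)

Evaluating z = -x_1 - 8x_2 at each vertex:
  (0, 0): z = 0
  (6, 0): z = -6
  (0, 2): z = -16

The minimum is at (0, 2) with z = -16.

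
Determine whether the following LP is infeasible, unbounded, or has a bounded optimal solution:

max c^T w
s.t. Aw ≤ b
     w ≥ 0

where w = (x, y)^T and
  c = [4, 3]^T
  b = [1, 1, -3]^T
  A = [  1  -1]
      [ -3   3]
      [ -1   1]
One constraint requires x - y ≤ 1, while the constraint -x + y ≤ -3 is equivalent to x - y ≥ 3. Together they would need 3 ≤ x - y ≤ 1, which is impossible since 3 > 1. No point satisfies all constraints.

Infeasible: no point satisfies all constraints simultaneously.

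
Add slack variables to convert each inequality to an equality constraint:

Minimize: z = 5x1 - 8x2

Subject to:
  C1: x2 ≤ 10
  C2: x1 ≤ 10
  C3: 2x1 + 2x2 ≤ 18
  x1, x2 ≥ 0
min z = 5x1 - 8x2

s.t.
  x2 + s1 = 10
  x1 + s2 = 10
  2x1 + 2x2 + s3 = 18
  x1, x2, s1, s2, s3 ≥ 0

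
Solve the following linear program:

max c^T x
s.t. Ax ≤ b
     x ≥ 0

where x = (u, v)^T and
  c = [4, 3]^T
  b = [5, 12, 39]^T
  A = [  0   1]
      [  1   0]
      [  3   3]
Each vertex is the intersection of two constraint boundaries that also satisfies all remaining constraints:
  u = 0 and v = 0 → (0, 0)
  u = 12 and v = 0 → (12, 0)
  u = 12 and 3u + 3v = 39 → (12, 1)
  v = 5 and 3u + 3v = 39 → (8, 5)
  v = 5 and u = 0 → (0, 5)

Evaluating z = 4u + 3v at each vertex:
  (0, 0): z = 0
  (12, 0): z = 48
  (12, 1): z = 51
  (8, 5): z = 47
  (0, 5): z = 15

The maximum is at (12, 1) with z = 51.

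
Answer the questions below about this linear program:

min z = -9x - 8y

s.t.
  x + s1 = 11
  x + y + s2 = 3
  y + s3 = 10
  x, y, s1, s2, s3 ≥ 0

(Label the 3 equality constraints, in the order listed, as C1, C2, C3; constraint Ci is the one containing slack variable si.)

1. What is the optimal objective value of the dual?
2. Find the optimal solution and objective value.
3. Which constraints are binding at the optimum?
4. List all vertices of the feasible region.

1. -27 (by strong duality, equal to the primal optimum)
2. x = 3, y = 0, z = -27
3. C2, y ≥ 0
4. (0, 0), (3, 0), (0, 3)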